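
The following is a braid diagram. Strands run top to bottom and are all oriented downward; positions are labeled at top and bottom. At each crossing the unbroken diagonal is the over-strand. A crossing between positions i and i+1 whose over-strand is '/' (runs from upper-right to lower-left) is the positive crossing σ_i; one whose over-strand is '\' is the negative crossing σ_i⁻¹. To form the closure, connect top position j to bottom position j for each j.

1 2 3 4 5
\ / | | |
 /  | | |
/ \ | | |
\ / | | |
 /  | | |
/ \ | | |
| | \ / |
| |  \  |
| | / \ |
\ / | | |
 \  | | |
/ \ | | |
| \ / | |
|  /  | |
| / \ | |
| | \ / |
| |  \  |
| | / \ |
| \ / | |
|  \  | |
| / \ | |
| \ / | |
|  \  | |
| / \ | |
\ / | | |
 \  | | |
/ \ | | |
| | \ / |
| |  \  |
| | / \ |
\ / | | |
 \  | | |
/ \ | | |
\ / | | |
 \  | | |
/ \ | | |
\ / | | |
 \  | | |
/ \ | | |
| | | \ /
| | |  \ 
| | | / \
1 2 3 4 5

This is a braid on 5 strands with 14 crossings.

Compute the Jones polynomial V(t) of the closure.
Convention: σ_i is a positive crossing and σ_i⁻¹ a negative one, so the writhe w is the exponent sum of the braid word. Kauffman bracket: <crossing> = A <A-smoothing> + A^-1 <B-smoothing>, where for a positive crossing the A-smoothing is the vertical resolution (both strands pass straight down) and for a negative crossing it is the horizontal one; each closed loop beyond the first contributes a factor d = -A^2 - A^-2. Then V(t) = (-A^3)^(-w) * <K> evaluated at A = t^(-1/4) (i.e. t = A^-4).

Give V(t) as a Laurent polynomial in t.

t^-2 - t^-3 + 3*t^-4 - 3*t^-5 + 4*t^-6 - 4*t^-7 + 2*t^-8 - 2*t^-9 + t^-10

Derivation:
Reading the diagram top to bottom ('/'-over between positions i,i+1 = s_i, '\'-over = s_i^-1): braid word = s1 s1 s3^-1 s1^-1 s2 s3^-1 s2^-1 s2^-1 s1^-1 s3^-1 s1^-1 s1^-1 s1^-1 s4^-1.
The presented braid s1 s1 s3^-1 s1^-1 s2 s3^-1 s2^-1 s2^-1 s1^-1 s3^-1 s1^-1 s1^-1 s1^-1 s4^-1 on 5 strands reduces by inverse Markov moves (closure unchanged at each step):
  Destabilize: the word has the form β·s4^-1 where s4^-1 occurs only as the final letter (β ∈ B_4); drop it and the last strand → 4 strands.
  Deconjugate: the word is γ·β·γ⁻¹ with γ = s1 s1 (prefix) and γ⁻¹ = s1^-1 s1^-1 (suffix); strip both.
Reduced to β = s3^-1 s1^-1 s2 s3^-1 s2^-1 s2^-1 s1^-1 s3^-1 s1^-1 on 4 strands, 9 crossings.
Compute on β:
Braid: s3^-1 s1^-1 s2 s3^-1 s2^-1 s2^-1 s1^-1 s3^-1 s1^-1 on 4 strands, 9 crossings.
Writhe w = (#positive) - (#negative) = 1 - 8 = -7.
Enumerate smoothing states for the bracket polynomial. There are 2^9 = 512 states.
Each crossing splits two ways (0=vertical, 1=horizontal). The state's weight is A^(#A-smoothings - #B-smoothings) * d^(loops - 1).
Tabulate the states by total A-exponent and number of loops L (A-exp: L × count):
  A^9: L=6 ×1
  A^7: L=5 ×9
  A^5: L=4 ×34, L=6 ×2
  A^3: L=3 ×67, L=5 ×17
  A^1: L=2 ×69, L=4 ×56, L=6 ×1
  A^-1: L=1 ×30, L=3 ×88, L=5 ×8
  A^-3: L=2 ×61, L=4 ×23
  A^-5: L=1 ×9, L=3 ×26, L=5 ×1
  A^-7: L=2 ×6, L=4 ×3
  A^-9: L=3 ×1
Each group contributes A^e * Σ count * d^(L-1):
Powers of d = -A^2 - A^-2: d^2 = A^4 + 2 + A^-4; d^3 = -A^6 - 3*A^2 - 3*A^-2 - A^-6; d^4 = A^8 + 4*A^4 + 6 + 4*A^-4 + A^-8; d^5 = -A^10 - 5*A^6 - 10*A^2 - 10*A^-2 - 5*A^-6 - A^-10.
  A^9 * (d^5) = -A^19 - 5*A^15 - 10*A^11 - 10*A^7 - 5*A^3 - A^-1
  A^7 * (9*d^4) = 9*A^15 + 36*A^11 + 54*A^7 + 36*A^3 + 9*A^-1
  A^5 * (34*d^3 + 2*d^5) = -2*A^15 - 44*A^11 - 122*A^7 - 122*A^3 - 44*A^-1 - 2*A^-5
  A^3 * (67*d^2 + 17*d^4) = 17*A^11 + 135*A^7 + 236*A^3 + 135*A^-1 + 17*A^-5
  A^1 * (69*d + 56*d^3 + d^5) = -A^11 - 61*A^7 - 247*A^3 - 247*A^-1 - 61*A^-5 - A^-9
  A^-1 * (30 + 88*d^2 + 8*d^4) = 8*A^7 + 120*A^3 + 254*A^-1 + 120*A^-5 + 8*A^-9
  A^-3 * (61*d + 23*d^3) = -23*A^3 - 130*A^-1 - 130*A^-5 - 23*A^-9
  A^-5 * (9 + 26*d^2 + d^4) = A^3 + 30*A^-1 + 67*A^-5 + 30*A^-9 + A^-13
  A^-7 * (6*d + 3*d^3) = -3*A^-1 - 15*A^-5 - 15*A^-9 - 3*A^-13
  A^-9 * (d^2) = A^-5 + 2*A^-9 + A^-13
Summing the groups: <K> = -A^19 + 2*A^15 - 2*A^11 + 4*A^7 - 4*A^3 + 3*A^-1 - 3*A^-5 + A^-9 - A^-13
Normalise by the writhe: (-A^3)^(-w) = (-A^3)^(7) = -A^21, so f(A) = -A^21 * <K> = A^40 - 2*A^36 + 2*A^32 - 4*A^28 + 4*A^24 - 3*A^20 + 3*A^16 - A^12 + A^8.
Substitute A = t^(-1/4), i.e. A^e → t^(-e/4): V(t) = t^-2 - t^-3 + 3*t^-4 - 3*t^-5 + 4*t^-6 - 4*t^-7 + 2*t^-8 - 2*t^-9 + t^-10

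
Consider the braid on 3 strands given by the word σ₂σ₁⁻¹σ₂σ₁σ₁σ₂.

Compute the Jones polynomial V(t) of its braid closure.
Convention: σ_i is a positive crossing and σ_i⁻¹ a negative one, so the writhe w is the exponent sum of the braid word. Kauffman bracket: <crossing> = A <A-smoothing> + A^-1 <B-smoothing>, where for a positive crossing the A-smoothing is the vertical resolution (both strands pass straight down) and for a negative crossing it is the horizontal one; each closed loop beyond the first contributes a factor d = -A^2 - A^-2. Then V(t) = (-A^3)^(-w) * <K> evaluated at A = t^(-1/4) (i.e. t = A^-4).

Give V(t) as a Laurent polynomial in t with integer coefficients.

-t^6 + t^5 - t^4 + 2*t^3 - t^2 + t

Derivation:
Braid: s2 s1^-1 s2 s1 s1 s2 on 3 strands, 6 crossings.
Writhe w = (#positive) - (#negative) = 5 - 1 = 4.
Computing the Kauffman bracket via state sum. There are 2^6 = 64 states.
Each crossing splits two ways (0=vertical, 1=horizontal). The state's weight is A^(#A-smoothings - #B-smoothings) * d^(loops - 1).
Tabulate the states by total A-exponent and number of loops L (A-exp: L × count):
  A^6: L=2 ×1
  A^4: L=1 ×3, L=3 ×3
  A^2: L=2 ×14, L=4 ×1
  A^0: L=1 ×10, L=3 ×10
  A^-2: L=2 ×13, L=4 ×2
  A^-4: L=3 ×6
  A^-6: L=4 ×1
Each group contributes A^e * Σ count * d^(L-1):
Powers of d = -A^2 - A^-2: d^2 = A^4 + 2 + A^-4; d^3 = -A^6 - 3*A^2 - 3*A^-2 - A^-6.
  A^6 * (d) = -A^8 - A^4
  A^4 * (3 + 3*d^2) = 3*A^8 + 9*A^4 + 3
  A^2 * (14*d + d^3) = -A^8 - 17*A^4 - 17 - A^-4
  A^0 * (10 + 10*d^2) = 10*A^4 + 30 + 10*A^-4
  A^-2 * (13*d + 2*d^3) = -2*A^4 - 19 - 19*A^-4 - 2*A^-8
  A^-4 * (6*d^2) = 6 + 12*A^-4 + 6*A^-8
  A^-6 * (d^3) = -1 - 3*A^-4 - 3*A^-8 - A^-12
Summing the groups: <K> = A^8 - A^4 + 2 - A^-4 + A^-8 - A^-12
Normalise by the writhe: (-A^3)^(-w) = (-A^3)^(-4) = A^-12, so f(A) = A^-12 * <K> = A^-4 - A^-8 + 2*A^-12 - A^-16 + A^-20 - A^-24.
Substitute A = t^(-1/4), i.e. A^e → t^(-e/4): V(t) = -t^6 + t^5 - t^4 + 2*t^3 - t^2 + t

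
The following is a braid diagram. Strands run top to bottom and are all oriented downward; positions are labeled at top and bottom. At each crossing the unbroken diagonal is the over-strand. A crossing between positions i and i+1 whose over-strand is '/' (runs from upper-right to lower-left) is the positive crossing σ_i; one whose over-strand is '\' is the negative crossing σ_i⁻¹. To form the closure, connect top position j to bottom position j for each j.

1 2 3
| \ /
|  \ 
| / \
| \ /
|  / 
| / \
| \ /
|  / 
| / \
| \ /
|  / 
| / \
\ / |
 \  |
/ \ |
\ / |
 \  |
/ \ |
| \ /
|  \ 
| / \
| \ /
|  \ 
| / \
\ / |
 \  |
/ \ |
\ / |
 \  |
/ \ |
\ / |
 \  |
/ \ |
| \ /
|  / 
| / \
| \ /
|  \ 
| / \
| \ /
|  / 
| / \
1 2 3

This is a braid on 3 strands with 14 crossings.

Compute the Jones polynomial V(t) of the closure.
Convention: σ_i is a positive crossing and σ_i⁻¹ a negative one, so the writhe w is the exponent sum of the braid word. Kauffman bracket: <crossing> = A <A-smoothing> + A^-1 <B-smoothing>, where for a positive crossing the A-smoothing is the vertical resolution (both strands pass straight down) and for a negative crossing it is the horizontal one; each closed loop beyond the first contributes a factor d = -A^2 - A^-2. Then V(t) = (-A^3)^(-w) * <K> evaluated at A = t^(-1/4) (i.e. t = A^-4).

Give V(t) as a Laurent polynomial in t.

-1 + 3*t^-1 - 4*t^-2 + 6*t^-3 - 5*t^-4 + 5*t^-5 - 4*t^-6 + 2*t^-7 - t^-8

Derivation:
Reading the diagram top to bottom ('/'-over between positions i,i+1 = s_i, '\'-over = s_i^-1): braid word = s2^-1 s2 s2 s2 s1^-1 s1^-1 s2^-1 s2^-1 s1^-1 s1^-1 s1^-1 s2 s2^-1 s2.
The presented braid s2^-1 s2 s2 s2 s1^-1 s1^-1 s2^-1 s2^-1 s1^-1 s1^-1 s1^-1 s2 s2^-1 s2 on 3 strands reduces by inverse Markov moves (closure unchanged at each step):
  Deconjugate: the word is γ·β·γ⁻¹ with γ = s2^-1 s2 (prefix) and γ⁻¹ = s2^-1 s2 (suffix); strip both.
Reduced to β = s2 s2 s1^-1 s1^-1 s2^-1 s2^-1 s1^-1 s1^-1 s1^-1 s2 on 3 strands, 10 crossings.
Compute on β:
Braid: s2 s2 s1^-1 s1^-1 s2^-1 s2^-1 s1^-1 s1^-1 s1^-1 s2 on 3 strands, 10 crossings.
Writhe w = (#positive) - (#negative) = 3 - 7 = -4.
Computing the Kauffman bracket via state sum. There are 2^10 = 1024 states.
Each crossing splits two ways (0=vertical, 1=horizontal). The state's weight is A^(#A-smoothings - #B-smoothings) * d^(loops - 1).
Tabulate the states by total A-exponent and number of loops L (A-exp: L × count):
  A^10: L=6 ×1
  A^8: L=5 ×10
  A^6: L=4 ×41, L=6 ×4
  A^4: L=3 ×87, L=5 ×32, L=7 ×1
  A^2: L=2 ×97, L=4 ×100, L=6 ×13
  A^0: L=1 ×46, L=3 ×152, L=5 ×52, L=7 ×2
  A^-2: L=2 ×103, L=4 ×96, L=6 ×11
  A^-4: L=1 ×15, L=3 ×79, L=5 ×26
  A^-6: L=2 ×18, L=4 ×26, L=6 ×1
  A^-8: L=3 ×8, L=5 ×2
  A^-10: L=4 ×1
Each group contributes A^e * Σ count * d^(L-1):
Powers of d = -A^2 - A^-2: d^2 = A^4 + 2 + A^-4; d^3 = -A^6 - 3*A^2 - 3*A^-2 - A^-6; d^4 = A^8 + 4*A^4 + 6 + 4*A^-4 + A^-8; d^5 = -A^10 - 5*A^6 - 10*A^2 - 10*A^-2 - 5*A^-6 - A^-10; d^6 = A^12 + 6*A^8 + 15*A^4 + 20 + 15*A^-4 + 6*A^-8 + A^-12.
  A^10 * (d^5) = -A^20 - 5*A^16 - 10*A^12 - 10*A^8 - 5*A^4 - 1
  A^8 * (10*d^4) = 10*A^16 + 40*A^12 + 60*A^8 + 40*A^4 + 10
  A^6 * (41*d^3 + 4*d^5) = -4*A^16 - 61*A^12 - 163*A^8 - 163*A^4 - 61 - 4*A^-4
  A^4 * (87*d^2 + 32*d^4 + d^6) = A^16 + 38*A^12 + 230*A^8 + 386*A^4 + 230 + 38*A^-4 + A^-8
  A^2 * (97*d + 100*d^3 + 13*d^5) = -13*A^12 - 165*A^8 - 527*A^4 - 527 - 165*A^-4 - 13*A^-8
  A^0 * (46 + 152*d^2 + 52*d^4 + 2*d^6) = 2*A^12 + 64*A^8 + 390*A^4 + 702 + 390*A^-4 + 64*A^-8 + 2*A^-12
  A^-2 * (103*d + 96*d^3 + 11*d^5) = -11*A^8 - 151*A^4 - 501 - 501*A^-4 - 151*A^-8 - 11*A^-12
  A^-4 * (15 + 79*d^2 + 26*d^4) = 26*A^4 + 183 + 329*A^-4 + 183*A^-8 + 26*A^-12
  A^-6 * (18*d + 26*d^3 + d^5) = -A^4 - 31 - 106*A^-4 - 106*A^-8 - 31*A^-12 - A^-16
  A^-8 * (8*d^2 + 2*d^4) = 2 + 16*A^-4 + 28*A^-8 + 16*A^-12 + 2*A^-16
  A^-10 * (d^3) = -A^-4 - 3*A^-8 - 3*A^-12 - A^-16
Summing the groups: <K> = -A^20 + 2*A^16 - 4*A^12 + 5*A^8 - 5*A^4 + 6 - 4*A^-4 + 3*A^-8 - A^-12
Normalise by the writhe: (-A^3)^(-w) = (-A^3)^(4) = A^12, so f(A) = A^12 * <K> = -A^32 + 2*A^28 - 4*A^24 + 5*A^20 - 5*A^16 + 6*A^12 - 4*A^8 + 3*A^4 - 1.
Substitute A = t^(-1/4), i.e. A^e → t^(-e/4): V(t) = -1 + 3*t^-1 - 4*t^-2 + 6*t^-3 - 5*t^-4 + 5*t^-5 - 4*t^-6 + 2*t^-7 - t^-8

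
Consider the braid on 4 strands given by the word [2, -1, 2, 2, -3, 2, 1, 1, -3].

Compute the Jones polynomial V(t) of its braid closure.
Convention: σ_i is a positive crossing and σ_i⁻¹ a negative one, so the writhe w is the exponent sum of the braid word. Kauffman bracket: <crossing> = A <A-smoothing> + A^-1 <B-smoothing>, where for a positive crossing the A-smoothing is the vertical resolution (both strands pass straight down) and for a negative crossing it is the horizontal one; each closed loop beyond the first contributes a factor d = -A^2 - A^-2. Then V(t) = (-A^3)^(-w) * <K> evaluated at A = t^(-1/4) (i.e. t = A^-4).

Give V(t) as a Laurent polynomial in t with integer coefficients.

t^7 - 2*t^6 + 3*t^5 - 5*t^4 + 5*t^3 - 4*t^2 + 4*t - 2 + t^-1

Derivation:
Braid: s2 s1^-1 s2 s2 s3^-1 s2 s1 s1 s3^-1 on 4 strands, 9 crossings.
Writhe w = (#positive) - (#negative) = 6 - 3 = 3.
Computing the Kauffman bracket via state sum. There are 2^9 = 512 states.
Smooth each crossing (0=||, 1=⌣⌢); contribution A^(Σ sign_k(1-2s_k)) * d^(L-1).
Tabulate the states by total A-exponent and number of loops L (A-exp: L × count):
  A^9: L=3 ×1
  A^7: L=2 ×6, L=4 ×3
  A^5: L=1 ×11, L=3 ×24, L=5 ×1
  A^3: L=2 ×68, L=4 ×16
  A^1: L=1 ×38, L=3 ×85, L=5 ×3
  A^-1: L=2 ×77, L=4 ×49
  A^-3: L=3 ×69, L=5 ×15
  A^-5: L=4 ×34, L=6 ×2
  A^-7: L=5 ×9
  A^-9: L=6 ×1
Each group contributes A^e * Σ count * d^(L-1):
Powers of d = -A^2 - A^-2: d^2 = A^4 + 2 + A^-4; d^3 = -A^6 - 3*A^2 - 3*A^-2 - A^-6; d^4 = A^8 + 4*A^4 + 6 + 4*A^-4 + A^-8; d^5 = -A^10 - 5*A^6 - 10*A^2 - 10*A^-2 - 5*A^-6 - A^-10.
  A^9 * (d^2) = A^13 + 2*A^9 + A^5
  A^7 * (6*d + 3*d^3) = -3*A^13 - 15*A^9 - 15*A^5 - 3*A
  A^5 * (11 + 24*d^2 + d^4) = A^13 + 28*A^9 + 65*A^5 + 28*A + A^-3
  A^3 * (68*d + 16*d^3) = -16*A^9 - 116*A^5 - 116*A - 16*A^-3
  A^1 * (38 + 85*d^2 + 3*d^4) = 3*A^9 + 97*A^5 + 226*A + 97*A^-3 + 3*A^-7
  A^-1 * (77*d + 49*d^3) = -49*A^5 - 224*A - 224*A^-3 - 49*A^-7
  A^-3 * (69*d^2 + 15*d^4) = 15*A^5 + 129*A + 228*A^-3 + 129*A^-7 + 15*A^-11
  A^-5 * (34*d^3 + 2*d^5) = -2*A^5 - 44*A - 122*A^-3 - 122*A^-7 - 44*A^-11 - 2*A^-15
  A^-7 * (9*d^4) = 9*A + 36*A^-3 + 54*A^-7 + 36*A^-11 + 9*A^-15
  A^-9 * (d^5) = -A - 5*A^-3 - 10*A^-7 - 10*A^-11 - 5*A^-15 - A^-19
Summing the groups: <K> = -A^13 + 2*A^9 - 4*A^5 + 4*A - 5*A^-3 + 5*A^-7 - 3*A^-11 + 2*A^-15 - A^-19
Normalise by the writhe: (-A^3)^(-w) = (-A^3)^(-3) = -A^-9, so f(A) = -A^-9 * <K> = A^4 - 2 + 4*A^-4 - 4*A^-8 + 5*A^-12 - 5*A^-16 + 3*A^-20 - 2*A^-24 + A^-28.
Substitute A = t^(-1/4), i.e. A^e → t^(-e/4): V(t) = t^7 - 2*t^6 + 3*t^5 - 5*t^4 + 5*t^3 - 4*t^2 + 4*t - 2 + t^-1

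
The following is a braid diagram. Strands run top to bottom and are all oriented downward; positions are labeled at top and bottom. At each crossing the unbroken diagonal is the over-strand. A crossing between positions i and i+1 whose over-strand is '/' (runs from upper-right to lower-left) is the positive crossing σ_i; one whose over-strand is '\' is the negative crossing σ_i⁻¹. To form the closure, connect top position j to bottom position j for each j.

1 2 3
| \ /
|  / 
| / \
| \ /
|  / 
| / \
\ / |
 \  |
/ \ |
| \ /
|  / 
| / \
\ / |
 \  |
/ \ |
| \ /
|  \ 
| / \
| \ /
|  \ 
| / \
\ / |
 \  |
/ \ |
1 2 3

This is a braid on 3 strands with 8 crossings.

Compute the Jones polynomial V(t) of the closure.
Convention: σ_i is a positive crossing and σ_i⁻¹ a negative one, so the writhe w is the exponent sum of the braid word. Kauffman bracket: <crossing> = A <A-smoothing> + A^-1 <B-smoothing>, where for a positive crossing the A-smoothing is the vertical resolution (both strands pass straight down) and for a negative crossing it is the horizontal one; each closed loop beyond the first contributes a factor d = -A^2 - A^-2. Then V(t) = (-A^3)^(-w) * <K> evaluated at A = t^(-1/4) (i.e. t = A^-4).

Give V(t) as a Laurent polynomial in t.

Reading the diagram top to bottom ('/'-over between positions i,i+1 = s_i, '\'-over = s_i^-1): braid word = s2 s2 s1^-1 s2 s1^-1 s2^-1 s2^-1 s1^-1.
Braid: s2 s2 s1^-1 s2 s1^-1 s2^-1 s2^-1 s1^-1 on 3 strands, 8 crossings.
Writhe w = (#positive) - (#negative) = 3 - 5 = -2.
State-sum expansion of <K>. There are 2^8 = 256 states.
For each crossing: s=0 is the vertical smoothing, s=1 horizontal. Crossing k contributes A^(sign_k * (1 - 2*s_k)); loop factor d = -A^2 - A^-2.
Tabulate the states by total A-exponent and number of loops L (A-exp: L × count):
  A^8: L=4 ×1
  A^6: L=3 ×8
  A^4: L=2 ×23, L=4 ×5
  A^2: L=1 ×22, L=3 ×33, L=5 ×1
  A^0: L=2 ×52, L=4 ×18
  A^-2: L=1 ×13, L=3 ×37, L=5 ×6
  A^-4: L=2 ×14, L=4 ×13, L=6 ×1
  A^-6: L=3 ×6, L=5 ×2
  A^-8: L=4 ×1
Each group contributes A^e * Σ count * d^(L-1):
Powers of d = -A^2 - A^-2: d^2 = A^4 + 2 + A^-4; d^3 = -A^6 - 3*A^2 - 3*A^-2 - A^-6; d^4 = A^8 + 4*A^4 + 6 + 4*A^-4 + A^-8; d^5 = -A^10 - 5*A^6 - 10*A^2 - 10*A^-2 - 5*A^-6 - A^-10.
  A^8 * (d^3) = -A^14 - 3*A^10 - 3*A^6 - A^2
  A^6 * (8*d^2) = 8*A^10 + 16*A^6 + 8*A^2
  A^4 * (23*d + 5*d^3) = -5*A^10 - 38*A^6 - 38*A^2 - 5*A^-2
  A^2 * (22 + 33*d^2 + d^4) = A^10 + 37*A^6 + 94*A^2 + 37*A^-2 + A^-6
  A^0 * (52*d + 18*d^3) = -18*A^6 - 106*A^2 - 106*A^-2 - 18*A^-6
  A^-2 * (13 + 37*d^2 + 6*d^4) = 6*A^6 + 61*A^2 + 123*A^-2 + 61*A^-6 + 6*A^-10
  A^-4 * (14*d + 13*d^3 + d^5) = -A^6 - 18*A^2 - 63*A^-2 - 63*A^-6 - 18*A^-10 - A^-14
  A^-6 * (6*d^2 + 2*d^4) = 2*A^2 + 14*A^-2 + 24*A^-6 + 14*A^-10 + 2*A^-14
  A^-8 * (d^3) = -A^-2 - 3*A^-6 - 3*A^-10 - A^-14
Summing the groups: <K> = -A^14 + A^10 - A^6 + 2*A^2 - A^-2 + 2*A^-6 - A^-10
Normalise by the writhe: (-A^3)^(-w) = (-A^3)^(2) = A^6, so f(A) = A^6 * <K> = -A^20 + A^16 - A^12 + 2*A^8 - A^4 + 2 - A^-4.
Substitute A = t^(-1/4), i.e. A^e → t^(-e/4): V(t) = -t + 2 - t^-1 + 2*t^-2 - t^-3 + t^-4 - t^-5

Answer: -t + 2 - t^-1 + 2*t^-2 - t^-3 + t^-4 - t^-5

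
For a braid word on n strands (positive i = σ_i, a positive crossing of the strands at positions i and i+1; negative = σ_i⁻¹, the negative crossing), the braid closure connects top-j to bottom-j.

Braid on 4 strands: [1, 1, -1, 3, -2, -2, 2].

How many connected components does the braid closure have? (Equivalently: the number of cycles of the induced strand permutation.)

Track the strand permutation on 4 strands, starting from identity.
  step 1: s1 swaps positions 1,2 -> [2 1 3 4]
  step 2: s1 swaps positions 1,2 -> [1 2 3 4]
  step 3: s1^-1 swaps positions 1,2 -> [2 1 3 4]
  step 4: s3 swaps positions 3,4 -> [2 1 4 3]
  step 5: s2^-1 swaps positions 2,3 -> [2 4 1 3]
  step 6: s2^-1 swaps positions 2,3 -> [2 1 4 3]
  step 7: s2 swaps positions 2,3 -> [2 4 1 3]
Final permutation (position -> original strand): [2 4 1 3]
Closure components = cycle count of this permutation = 1.

Answer: 1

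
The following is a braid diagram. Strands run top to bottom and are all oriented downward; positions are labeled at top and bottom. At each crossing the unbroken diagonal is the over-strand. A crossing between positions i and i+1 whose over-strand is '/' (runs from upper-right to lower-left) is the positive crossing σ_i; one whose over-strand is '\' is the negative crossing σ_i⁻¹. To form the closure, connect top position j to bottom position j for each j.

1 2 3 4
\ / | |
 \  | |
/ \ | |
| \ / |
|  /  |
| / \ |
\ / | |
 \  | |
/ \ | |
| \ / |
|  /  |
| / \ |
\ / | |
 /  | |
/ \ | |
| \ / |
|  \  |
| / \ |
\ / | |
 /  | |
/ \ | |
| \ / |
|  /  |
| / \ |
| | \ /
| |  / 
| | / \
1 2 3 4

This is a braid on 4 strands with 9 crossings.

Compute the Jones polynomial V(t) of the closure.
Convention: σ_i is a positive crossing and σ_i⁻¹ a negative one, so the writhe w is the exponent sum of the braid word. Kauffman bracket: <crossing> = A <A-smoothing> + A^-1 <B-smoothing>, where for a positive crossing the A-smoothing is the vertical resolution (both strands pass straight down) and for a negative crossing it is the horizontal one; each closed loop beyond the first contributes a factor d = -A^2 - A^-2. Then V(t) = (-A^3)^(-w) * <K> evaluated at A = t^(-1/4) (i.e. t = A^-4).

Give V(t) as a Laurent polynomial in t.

Reading the diagram top to bottom ('/'-over between positions i,i+1 = s_i, '\'-over = s_i^-1): braid word = s1^-1 s2 s1^-1 s2 s1 s2^-1 s1 s2 s3.
The presented braid s1^-1 s2 s1^-1 s2 s1 s2^-1 s1 s2 s3 on 4 strands reduces by inverse Markov moves (closure unchanged at each step):
  Destabilize: the word has the form β·s3 where s3 occurs only as the final letter (β ∈ B_3); drop it and the last strand → 3 strands.
Reduced to β = s1^-1 s2 s1^-1 s2 s1 s2^-1 s1 s2 on 3 strands, 8 crossings.
Compute on β:
Braid: s1^-1 s2 s1^-1 s2 s1 s2^-1 s1 s2 on 3 strands, 8 crossings.
Writhe w = (#positive) - (#negative) = 5 - 3 = 2.
Enumerate smoothing states for the bracket polynomial. There are 2^8 = 256 states.
Each crossing splits two ways (0=vertical, 1=horizontal). The state's weight is A^(#A-smoothings - #B-smoothings) * d^(loops - 1).
Tabulate the states by total A-exponent and number of loops L (A-exp: L × count):
  A^8: L=2 ×1
  A^6: L=1 ×3, L=3 ×5
  A^4: L=2 ×22, L=4 ×6
  A^2: L=1 ×18, L=3 ×37, L=5 ×1
  A^0: L=2 ×58, L=4 ×12
  A^-2: L=1 ×24, L=3 ×31, L=5 ×1
  A^-4: L=2 ×23, L=4 ×5
  A^-6: L=3 ×8
  A^-8: L=4 ×1
Each group contributes A^e * Σ count * d^(L-1):
Powers of d = -A^2 - A^-2: d^2 = A^4 + 2 + A^-4; d^3 = -A^6 - 3*A^2 - 3*A^-2 - A^-6; d^4 = A^8 + 4*A^4 + 6 + 4*A^-4 + A^-8.
  A^8 * (d) = -A^10 - A^6
  A^6 * (3 + 5*d^2) = 5*A^10 + 13*A^6 + 5*A^2
  A^4 * (22*d + 6*d^3) = -6*A^10 - 40*A^6 - 40*A^2 - 6*A^-2
  A^2 * (18 + 37*d^2 + d^4) = A^10 + 41*A^6 + 98*A^2 + 41*A^-2 + A^-6
  A^0 * (58*d + 12*d^3) = -12*A^6 - 94*A^2 - 94*A^-2 - 12*A^-6
  A^-2 * (24 + 31*d^2 + d^4) = A^6 + 35*A^2 + 92*A^-2 + 35*A^-6 + A^-10
  A^-4 * (23*d + 5*d^3) = -5*A^2 - 38*A^-2 - 38*A^-6 - 5*A^-10
  A^-6 * (8*d^2) = 8*A^-2 + 16*A^-6 + 8*A^-10
  A^-8 * (d^3) = -A^-2 - 3*A^-6 - 3*A^-10 - A^-14
Summing the groups: <K> = -A^10 + 2*A^6 - A^2 + 2*A^-2 - A^-6 + A^-10 - A^-14
Normalise by the writhe: (-A^3)^(-w) = (-A^3)^(-2) = A^-6, so f(A) = A^-6 * <K> = -A^4 + 2 - A^-4 + 2*A^-8 - A^-12 + A^-16 - A^-20.
Substitute A = t^(-1/4), i.e. A^e → t^(-e/4): V(t) = -t^5 + t^4 - t^3 + 2*t^2 - t + 2 - t^-1

Answer: -t^5 + t^4 - t^3 + 2*t^2 - t + 2 - t^-1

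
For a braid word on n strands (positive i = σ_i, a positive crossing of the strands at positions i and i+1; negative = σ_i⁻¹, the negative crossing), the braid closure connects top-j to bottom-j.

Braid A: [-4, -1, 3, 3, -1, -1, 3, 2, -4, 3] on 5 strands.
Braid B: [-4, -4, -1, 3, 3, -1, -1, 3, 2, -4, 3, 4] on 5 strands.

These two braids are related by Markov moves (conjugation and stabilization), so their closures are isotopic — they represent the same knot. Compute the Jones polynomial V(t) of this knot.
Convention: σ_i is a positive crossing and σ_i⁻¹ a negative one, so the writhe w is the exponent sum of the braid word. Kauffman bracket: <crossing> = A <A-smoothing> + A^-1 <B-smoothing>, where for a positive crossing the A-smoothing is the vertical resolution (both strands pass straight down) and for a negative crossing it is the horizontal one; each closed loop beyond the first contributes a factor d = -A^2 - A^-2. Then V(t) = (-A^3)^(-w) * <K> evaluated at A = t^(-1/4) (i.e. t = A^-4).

t^4 - 2*t^3 + 3*t^2 - 5*t + 6 - 5*t^-1 + 5*t^-2 - 3*t^-3 + 2*t^-4 - t^-5

Derivation:
Markov-equivalent braids have isotopic closures, hence identical knot invariants. Strip the Markov moves from each word to reach a common short braid β, then compute V(t) once on β.
Braid A: s4^-1 s1^-1 s3 s3 s1^-1 s1^-1 s3 s2 s4^-1 s3 on 5 strands has no conjugating prefix/suffix or stabilization to strip; take β = s4^-1 s1^-1 s3 s3 s1^-1 s1^-1 s3 s2 s4^-1 s3.
Braid B: s4^-1 s4^-1 s1^-1 s3 s3 s1^-1 s1^-1 s3 s2 s4^-1 s3 s4 on 5 strands reduces by inverse Markov moves (closure unchanged at each step):
  Deconjugate: the word is γ·β·γ⁻¹ with γ = s4^-1 (prefix) and γ⁻¹ = s4 (suffix); strip both.
Reduced to β = s4^-1 s1^-1 s3 s3 s1^-1 s1^-1 s3 s2 s4^-1 s3 on 5 strands, 10 crossings.
Both give the same β = s4^-1 s1^-1 s3 s3 s1^-1 s1^-1 s3 s2 s4^-1 s3 on 5 strands, so one state sum suffices:
Braid: s4^-1 s1^-1 s3 s3 s1^-1 s1^-1 s3 s2 s4^-1 s3 on 5 strands, 10 crossings.
Writhe w = (#positive) - (#negative) = 5 - 5 = 0.
State-sum expansion of <K>. There are 2^10 = 1024 states.
Each crossing splits two ways (0=vertical, 1=horizontal). The state's weight is A^(#A-smoothings - #B-smoothings) * d^(loops - 1).
Tabulate the states by total A-exponent and number of loops L (A-exp: L × count):
  A^10: L=6 ×1
  A^8: L=5 ×10
  A^6: L=4 ×41, L=6 ×4
  A^4: L=3 ×83, L=5 ×36, L=7 ×1
  A^2: L=2 ×84, L=4 ×107, L=6 ×19
  A^0: L=1 ×33, L=3 ×143, L=5 ×70, L=7 ×6
  A^-2: L=2 ×68, L=4 ×116, L=6 ×25, L=8 ×1
  A^-4: L=3 ×64, L=5 ×52, L=7 ×4
  A^-6: L=4 ×33, L=6 ×12
  A^-8: L=5 ×9, L=7 ×1
  A^-10: L=6 ×1
Each group contributes A^e * Σ count * d^(L-1):
Powers of d = -A^2 - A^-2: d^2 = A^4 + 2 + A^-4; d^3 = -A^6 - 3*A^2 - 3*A^-2 - A^-6; d^4 = A^8 + 4*A^4 + 6 + 4*A^-4 + A^-8; d^5 = -A^10 - 5*A^6 - 10*A^2 - 10*A^-2 - 5*A^-6 - A^-10; d^6 = A^12 + 6*A^8 + 15*A^4 + 20 + 15*A^-4 + 6*A^-8 + A^-12; d^7 = -A^14 - 7*A^10 - 21*A^6 - 35*A^2 - 35*A^-2 - 21*A^-6 - 7*A^-10 - A^-14.
  A^10 * (d^5) = -A^20 - 5*A^16 - 10*A^12 - 10*A^8 - 5*A^4 - 1
  A^8 * (10*d^4) = 10*A^16 + 40*A^12 + 60*A^8 + 40*A^4 + 10
  A^6 * (41*d^3 + 4*d^5) = -4*A^16 - 61*A^12 - 163*A^8 - 163*A^4 - 61 - 4*A^-4
  A^4 * (83*d^2 + 36*d^4 + d^6) = A^16 + 42*A^12 + 242*A^8 + 402*A^4 + 242 + 42*A^-4 + A^-8
  A^2 * (84*d + 107*d^3 + 19*d^5) = -19*A^12 - 202*A^8 - 595*A^4 - 595 - 202*A^-4 - 19*A^-8
  A^0 * (33 + 143*d^2 + 70*d^4 + 6*d^6) = 6*A^12 + 106*A^8 + 513*A^4 + 859 + 513*A^-4 + 106*A^-8 + 6*A^-12
  A^-2 * (68*d + 116*d^3 + 25*d^5 + d^7) = -A^12 - 32*A^8 - 262*A^4 - 701 - 701*A^-4 - 262*A^-8 - 32*A^-12 - A^-16
  A^-4 * (64*d^2 + 52*d^4 + 4*d^6) = 4*A^8 + 76*A^4 + 332 + 520*A^-4 + 332*A^-8 + 76*A^-12 + 4*A^-16
  A^-6 * (33*d^3 + 12*d^5) = -12*A^4 - 93 - 219*A^-4 - 219*A^-8 - 93*A^-12 - 12*A^-16
  A^-8 * (9*d^4 + d^6) = A^4 + 15 + 51*A^-4 + 74*A^-8 + 51*A^-12 + 15*A^-16 + A^-20
  A^-10 * (d^5) = -1 - 5*A^-4 - 10*A^-8 - 10*A^-12 - 5*A^-16 - A^-20
Summing the groups: <K> = -A^20 + 2*A^16 - 3*A^12 + 5*A^8 - 5*A^4 + 6 - 5*A^-4 + 3*A^-8 - 2*A^-12 + A^-16
Normalise by the writhe: (-A^3)^(-w) = (-A^3)^(0) = 1, so f(A) = 1 * <K> = -A^20 + 2*A^16 - 3*A^12 + 5*A^8 - 5*A^4 + 6 - 5*A^-4 + 3*A^-8 - 2*A^-12 + A^-16.
Substitute A = t^(-1/4), i.e. A^e → t^(-e/4): V(t) = t^4 - 2*t^3 + 3*t^2 - 5*t + 6 - 5*t^-1 + 5*t^-2 - 3*t^-3 + 2*t^-4 - t^-5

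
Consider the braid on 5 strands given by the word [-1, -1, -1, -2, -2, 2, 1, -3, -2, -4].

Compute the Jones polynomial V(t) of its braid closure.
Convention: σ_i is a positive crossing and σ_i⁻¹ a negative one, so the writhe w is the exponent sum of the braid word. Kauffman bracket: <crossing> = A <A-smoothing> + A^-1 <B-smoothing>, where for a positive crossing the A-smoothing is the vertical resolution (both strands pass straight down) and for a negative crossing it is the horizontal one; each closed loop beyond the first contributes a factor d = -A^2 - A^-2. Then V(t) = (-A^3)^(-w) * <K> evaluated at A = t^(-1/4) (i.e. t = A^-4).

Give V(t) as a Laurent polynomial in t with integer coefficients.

t^-1 - t^-2 + 2*t^-3 - t^-4 + t^-5 - t^-6

Derivation:
The presented braid s1^-1 s1^-1 s1^-1 s2^-1 s2^-1 s2 s1 s3^-1 s2^-1 s4^-1 on 5 strands reduces by inverse Markov moves (closure unchanged at each step):
  Destabilize: the word has the form β·s4^-1 where s4^-1 occurs only as the final letter (β ∈ B_4); drop it and the last strand → 4 strands.
Reduced to β = s1^-1 s1^-1 s1^-1 s2^-1 s2^-1 s2 s1 s3^-1 s2^-1 on 4 strands, 9 crossings.
Compute on β:
First cancel adjacent σ_i σ_i⁻¹ pairs (Reidemeister II — same braid, same closure): s1^-1 s1^-1 s1^-1 s2^-1 s2^-1 s2 s1 s3^-1 s2^-1 → s1^-1 s1^-1 s1^-1 s2^-1 s1 s3^-1 s2^-1.
Braid: s1^-1 s1^-1 s1^-1 s2^-1 s1 s3^-1 s2^-1 on 4 strands, 7 crossings.
Writhe w = (#positive) - (#negative) = 1 - 6 = -5.
State-sum expansion of <K>. There are 2^7 = 128 states.
Each crossing splits two ways (0=vertical, 1=horizontal). The state's weight is A^(#A-smoothings - #B-smoothings) * d^(loops - 1).
Tabulate the states by total A-exponent and number of loops L (A-exp: L × count):
  A^7: L=4 ×1
  A^5: L=3 ×6, L=5 ×1
  A^3: L=2 ×12, L=4 ×9
  A^1: L=1 ×9, L=3 ×22, L=5 ×4
  A^-1: L=2 ×21, L=4 ×13, L=6 ×1
  A^-3: L=1 ×2, L=3 ×16, L=5 ×3
  A^-5: L=2 ×3, L=4 ×4
  A^-7: L=3 ×1
Each group contributes A^e * Σ count * d^(L-1):
Powers of d = -A^2 - A^-2: d^2 = A^4 + 2 + A^-4; d^3 = -A^6 - 3*A^2 - 3*A^-2 - A^-6; d^4 = A^8 + 4*A^4 + 6 + 4*A^-4 + A^-8; d^5 = -A^10 - 5*A^6 - 10*A^2 - 10*A^-2 - 5*A^-6 - A^-10.
  A^7 * (d^3) = -A^13 - 3*A^9 - 3*A^5 - A
  A^5 * (6*d^2 + d^4) = A^13 + 10*A^9 + 18*A^5 + 10*A + A^-3
  A^3 * (12*d + 9*d^3) = -9*A^9 - 39*A^5 - 39*A - 9*A^-3
  A^1 * (9 + 22*d^2 + 4*d^4) = 4*A^9 + 38*A^5 + 77*A + 38*A^-3 + 4*A^-7
  A^-1 * (21*d + 13*d^3 + d^5) = -A^9 - 18*A^5 - 70*A - 70*A^-3 - 18*A^-7 - A^-11
  A^-3 * (2 + 16*d^2 + 3*d^4) = 3*A^5 + 28*A + 52*A^-3 + 28*A^-7 + 3*A^-11
  A^-5 * (3*d + 4*d^3) = -4*A - 15*A^-3 - 15*A^-7 - 4*A^-11
  A^-7 * (d^2) = A^-3 + 2*A^-7 + A^-11
Summing the groups: <K> = A^9 - A^5 + A - 2*A^-3 + A^-7 - A^-11
Normalise by the writhe: (-A^3)^(-w) = (-A^3)^(5) = -A^15, so f(A) = -A^15 * <K> = -A^24 + A^20 - A^16 + 2*A^12 - A^8 + A^4.
Substitute A = t^(-1/4), i.e. A^e → t^(-e/4): V(t) = t^-1 - t^-2 + 2*t^-3 - t^-4 + t^-5 - t^-6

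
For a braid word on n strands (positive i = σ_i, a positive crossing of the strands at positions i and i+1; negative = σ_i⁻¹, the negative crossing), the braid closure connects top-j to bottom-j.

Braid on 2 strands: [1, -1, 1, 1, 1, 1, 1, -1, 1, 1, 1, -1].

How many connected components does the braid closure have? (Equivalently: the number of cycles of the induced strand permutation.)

Track the strand permutation on 2 strands, starting from identity.
  step 1: s1 swaps positions 1,2 -> [2 1]
  step 2: s1^-1 swaps positions 1,2 -> [1 2]
  step 3: s1 swaps positions 1,2 -> [2 1]
  step 4: s1 swaps positions 1,2 -> [1 2]
  step 5: s1 swaps positions 1,2 -> [2 1]
  step 6: s1 swaps positions 1,2 -> [1 2]
  step 7: s1 swaps positions 1,2 -> [2 1]
  step 8: s1^-1 swaps positions 1,2 -> [1 2]
  step 9: s1 swaps positions 1,2 -> [2 1]
  step 10: s1 swaps positions 1,2 -> [1 2]
  step 11: s1 swaps positions 1,2 -> [2 1]
  step 12: s1^-1 swaps positions 1,2 -> [1 2]
Final permutation (position -> original strand): [1 2]
Closure components = cycle count of this permutation = 2.

Answer: 2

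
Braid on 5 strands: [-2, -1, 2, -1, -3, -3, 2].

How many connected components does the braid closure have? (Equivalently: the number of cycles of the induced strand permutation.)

Track the strand permutation on 5 strands, starting from identity.
  step 1: s2^-1 swaps positions 2,3 -> [1 3 2 4 5]
  step 2: s1^-1 swaps positions 1,2 -> [3 1 2 4 5]
  step 3: s2 swaps positions 2,3 -> [3 2 1 4 5]
  step 4: s1^-1 swaps positions 1,2 -> [2 3 1 4 5]
  step 5: s3^-1 swaps positions 3,4 -> [2 3 4 1 5]
  step 6: s3^-1 swaps positions 3,4 -> [2 3 1 4 5]
  step 7: s2 swaps positions 2,3 -> [2 1 3 4 5]
Final permutation (position -> original strand): [2 1 3 4 5]
Closure components = cycle count of this permutation = 4.

Answer: 4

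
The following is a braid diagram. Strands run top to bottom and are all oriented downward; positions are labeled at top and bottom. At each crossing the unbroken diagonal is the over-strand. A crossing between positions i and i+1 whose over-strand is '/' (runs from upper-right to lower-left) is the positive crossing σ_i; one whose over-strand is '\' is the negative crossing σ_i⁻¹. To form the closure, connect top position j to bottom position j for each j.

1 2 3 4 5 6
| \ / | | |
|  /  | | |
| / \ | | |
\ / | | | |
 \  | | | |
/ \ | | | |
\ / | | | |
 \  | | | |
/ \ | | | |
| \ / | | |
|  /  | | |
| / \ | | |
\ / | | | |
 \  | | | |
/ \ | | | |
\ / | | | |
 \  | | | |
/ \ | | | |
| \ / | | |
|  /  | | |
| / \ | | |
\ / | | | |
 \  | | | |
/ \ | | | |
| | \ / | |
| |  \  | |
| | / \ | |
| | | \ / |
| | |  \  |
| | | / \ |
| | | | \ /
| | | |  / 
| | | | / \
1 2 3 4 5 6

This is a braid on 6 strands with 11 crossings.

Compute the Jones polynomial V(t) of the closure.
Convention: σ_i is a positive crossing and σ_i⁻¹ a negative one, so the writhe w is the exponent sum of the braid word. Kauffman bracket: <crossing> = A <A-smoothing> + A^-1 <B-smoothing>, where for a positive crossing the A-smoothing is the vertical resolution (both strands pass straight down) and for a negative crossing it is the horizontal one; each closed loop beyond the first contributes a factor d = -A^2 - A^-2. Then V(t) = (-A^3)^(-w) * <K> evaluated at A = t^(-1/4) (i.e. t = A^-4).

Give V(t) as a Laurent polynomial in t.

-t^2 + 3*t - 4 + 6*t^-1 - 6*t^-2 + 6*t^-3 - 5*t^-4 + 3*t^-5 - t^-6

Derivation:
Reading the diagram top to bottom ('/'-over between positions i,i+1 = s_i, '\'-over = s_i^-1): braid word = s2 s1^-1 s1^-1 s2 s1^-1 s1^-1 s2 s1^-1 s3^-1 s4^-1 s5.
The presented braid s2 s1^-1 s1^-1 s2 s1^-1 s1^-1 s2 s1^-1 s3^-1 s4^-1 s5 on 6 strands reduces by inverse Markov moves (closure unchanged at each step):
  Destabilize: the word has the form β·s5 where s5 occurs only as the final letter (β ∈ B_5); drop it and the last strand → 5 strands.
  Destabilize: the word has the form β·s4^-1 where s4^-1 occurs only as the final letter (β ∈ B_4); drop it and the last strand → 4 strands.
  Destabilize: the word has the form β·s3^-1 where s3^-1 occurs only as the final letter (β ∈ B_3); drop it and the last strand → 3 strands.
Reduced to β = s2 s1^-1 s1^-1 s2 s1^-1 s1^-1 s2 s1^-1 on 3 strands, 8 crossings.
Compute on β:
Braid: s2 s1^-1 s1^-1 s2 s1^-1 s1^-1 s2 s1^-1 on 3 strands, 8 crossings.
Writhe w = (#positive) - (#negative) = 3 - 5 = -2.
State-sum expansion of <K>. There are 2^8 = 256 states.
For each crossing: s=0 is the vertical smoothing, s=1 horizontal. Crossing k contributes A^(sign_k * (1 - 2*s_k)); loop factor d = -A^2 - A^-2.
Tabulate the states by total A-exponent and number of loops L (A-exp: L × count):
  A^8: L=6 ×1
  A^6: L=5 ×8
  A^4: L=4 ×28
  A^2: L=3 ×55, L=5 ×1
  A^0: L=2 ×63, L=4 ×7
  A^-2: L=1 ×35, L=3 ×21
  A^-4: L=2 ×26, L=4 ×2
  A^-6: L=3 ×8
  A^-8: L=4 ×1
Each group contributes A^e * Σ count * d^(L-1):
Powers of d = -A^2 - A^-2: d^2 = A^4 + 2 + A^-4; d^3 = -A^6 - 3*A^2 - 3*A^-2 - A^-6; d^4 = A^8 + 4*A^4 + 6 + 4*A^-4 + A^-8; d^5 = -A^10 - 5*A^6 - 10*A^2 - 10*A^-2 - 5*A^-6 - A^-10.
  A^8 * (d^5) = -A^18 - 5*A^14 - 10*A^10 - 10*A^6 - 5*A^2 - A^-2
  A^6 * (8*d^4) = 8*A^14 + 32*A^10 + 48*A^6 + 32*A^2 + 8*A^-2
  A^4 * (28*d^3) = -28*A^10 - 84*A^6 - 84*A^2 - 28*A^-2
  A^2 * (55*d^2 + d^4) = A^10 + 59*A^6 + 116*A^2 + 59*A^-2 + A^-6
  A^0 * (63*d + 7*d^3) = -7*A^6 - 84*A^2 - 84*A^-2 - 7*A^-6
  A^-2 * (35 + 21*d^2) = 21*A^2 + 77*A^-2 + 21*A^-6
  A^-4 * (26*d + 2*d^3) = -2*A^2 - 32*A^-2 - 32*A^-6 - 2*A^-10
  A^-6 * (8*d^2) = 8*A^-2 + 16*A^-6 + 8*A^-10
  A^-8 * (d^3) = -A^-2 - 3*A^-6 - 3*A^-10 - A^-14
Summing the groups: <K> = -A^18 + 3*A^14 - 5*A^10 + 6*A^6 - 6*A^2 + 6*A^-2 - 4*A^-6 + 3*A^-10 - A^-14
Normalise by the writhe: (-A^3)^(-w) = (-A^3)^(2) = A^6, so f(A) = A^6 * <K> = -A^24 + 3*A^20 - 5*A^16 + 6*A^12 - 6*A^8 + 6*A^4 - 4 + 3*A^-4 - A^-8.
Substitute A = t^(-1/4), i.e. A^e → t^(-e/4): V(t) = -t^2 + 3*t - 4 + 6*t^-1 - 6*t^-2 + 6*t^-3 - 5*t^-4 + 3*t^-5 - t^-6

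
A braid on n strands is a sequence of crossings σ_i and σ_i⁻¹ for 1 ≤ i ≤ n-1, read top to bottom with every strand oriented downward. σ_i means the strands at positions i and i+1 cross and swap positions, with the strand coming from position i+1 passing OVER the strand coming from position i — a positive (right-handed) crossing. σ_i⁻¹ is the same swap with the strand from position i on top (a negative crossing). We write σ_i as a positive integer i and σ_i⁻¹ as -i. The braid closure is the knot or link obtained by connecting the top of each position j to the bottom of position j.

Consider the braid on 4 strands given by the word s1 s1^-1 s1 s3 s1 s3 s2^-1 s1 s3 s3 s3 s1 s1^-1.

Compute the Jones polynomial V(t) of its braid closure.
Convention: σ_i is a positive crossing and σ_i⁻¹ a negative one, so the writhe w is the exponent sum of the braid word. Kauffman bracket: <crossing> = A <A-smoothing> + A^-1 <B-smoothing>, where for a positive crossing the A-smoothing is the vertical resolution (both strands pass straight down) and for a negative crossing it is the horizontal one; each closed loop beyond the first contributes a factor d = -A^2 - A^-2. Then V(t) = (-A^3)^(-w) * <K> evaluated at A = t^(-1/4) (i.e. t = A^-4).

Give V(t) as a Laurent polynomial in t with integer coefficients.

The presented braid s1 s1^-1 s1 s3 s1 s3 s2^-1 s1 s3 s3 s3 s1 s1^-1 on 4 strands reduces by inverse Markov moves (closure unchanged at each step):
  Deconjugate: the word is γ·β·γ⁻¹ with γ = s1 s1^-1 (prefix) and γ⁻¹ = s1 s1^-1 (suffix); strip both.
Reduced to β = s1 s3 s1 s3 s2^-1 s1 s3 s3 s3 on 4 strands, 9 crossings.
Compute on β:
Braid: s1 s3 s1 s3 s2^-1 s1 s3 s3 s3 on 4 strands, 9 crossings.
Writhe w = (#positive) - (#negative) = 8 - 1 = 7.
State-sum expansion of <K>. There are 2^9 = 512 states.
Each crossing splits two ways (0=vertical, 1=horizontal). The state's weight is A^(#A-smoothings - #B-smoothings) * d^(loops - 1).
Tabulate the states by total A-exponent and number of loops L (A-exp: L × count):
  A^9: L=3 ×1
  A^7: L=2 ×8, L=4 ×1
  A^5: L=1 ×15, L=3 ×21
  A^3: L=2 ×60, L=4 ×24
  A^1: L=3 ×110, L=5 ×16
  A^-1: L=4 ×120, L=6 ×6
  A^-3: L=5 ×83, L=7 ×1
  A^-5: L=6 ×36
  A^-7: L=7 ×9
  A^-9: L=8 ×1
Each group contributes A^e * Σ count * d^(L-1):
Powers of d = -A^2 - A^-2: d^2 = A^4 + 2 + A^-4; d^3 = -A^6 - 3*A^2 - 3*A^-2 - A^-6; d^4 = A^8 + 4*A^4 + 6 + 4*A^-4 + A^-8; d^5 = -A^10 - 5*A^6 - 10*A^2 - 10*A^-2 - 5*A^-6 - A^-10; d^6 = A^12 + 6*A^8 + 15*A^4 + 20 + 15*A^-4 + 6*A^-8 + A^-12; d^7 = -A^14 - 7*A^10 - 21*A^6 - 35*A^2 - 35*A^-2 - 21*A^-6 - 7*A^-10 - A^-14.
  A^9 * (d^2) = A^13 + 2*A^9 + A^5
  A^7 * (8*d + d^3) = -A^13 - 11*A^9 - 11*A^5 - A
  A^5 * (15 + 21*d^2) = 21*A^9 + 57*A^5 + 21*A
  A^3 * (60*d + 24*d^3) = -24*A^9 - 132*A^5 - 132*A - 24*A^-3
  A^1 * (110*d^2 + 16*d^4) = 16*A^9 + 174*A^5 + 316*A + 174*A^-3 + 16*A^-7
  A^-1 * (120*d^3 + 6*d^5) = -6*A^9 - 150*A^5 - 420*A - 420*A^-3 - 150*A^-7 - 6*A^-11
  A^-3 * (83*d^4 + d^6) = A^9 + 89*A^5 + 347*A + 518*A^-3 + 347*A^-7 + 89*A^-11 + A^-15
  A^-5 * (36*d^5) = -36*A^5 - 180*A - 360*A^-3 - 360*A^-7 - 180*A^-11 - 36*A^-15
  A^-7 * (9*d^6) = 9*A^5 + 54*A + 135*A^-3 + 180*A^-7 + 135*A^-11 + 54*A^-15 + 9*A^-19
  A^-9 * (d^7) = -A^5 - 7*A - 21*A^-3 - 35*A^-7 - 35*A^-11 - 21*A^-15 - 7*A^-19 - A^-23
Summing the groups: <K> = -A^9 - 2*A + 2*A^-3 - 2*A^-7 + 3*A^-11 - 2*A^-15 + 2*A^-19 - A^-23
Normalise by the writhe: (-A^3)^(-w) = (-A^3)^(-7) = -A^-21, so f(A) = -A^-21 * <K> = A^-12 + 2*A^-20 - 2*A^-24 + 2*A^-28 - 3*A^-32 + 2*A^-36 - 2*A^-40 + A^-44.
Substitute A = t^(-1/4), i.e. A^e → t^(-e/4): V(t) = t^11 - 2*t^10 + 2*t^9 - 3*t^8 + 2*t^7 - 2*t^6 + 2*t^5 + t^3

Answer: t^11 - 2*t^10 + 2*t^9 - 3*t^8 + 2*t^7 - 2*t^6 + 2*t^5 + t^3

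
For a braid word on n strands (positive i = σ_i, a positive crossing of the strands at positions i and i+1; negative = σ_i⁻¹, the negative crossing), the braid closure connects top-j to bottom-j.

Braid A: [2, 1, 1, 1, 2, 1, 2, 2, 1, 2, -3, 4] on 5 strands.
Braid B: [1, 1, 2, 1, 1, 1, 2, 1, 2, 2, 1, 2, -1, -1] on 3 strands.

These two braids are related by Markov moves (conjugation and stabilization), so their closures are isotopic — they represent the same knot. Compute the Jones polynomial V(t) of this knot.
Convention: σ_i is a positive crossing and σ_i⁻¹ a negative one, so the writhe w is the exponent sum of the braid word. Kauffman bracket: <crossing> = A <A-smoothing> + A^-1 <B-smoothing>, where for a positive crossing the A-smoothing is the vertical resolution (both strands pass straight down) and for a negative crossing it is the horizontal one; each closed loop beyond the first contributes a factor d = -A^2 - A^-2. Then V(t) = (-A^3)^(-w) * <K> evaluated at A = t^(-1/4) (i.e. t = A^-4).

-t^10 + t^6 + t^4

Derivation:
Markov-equivalent braids have isotopic closures, hence identical knot invariants. Strip the Markov moves from each word to reach a common short braid β, then compute V(t) once on β.
Braid A: s2 s1 s1 s1 s2 s1 s2 s2 s1 s2 s3^-1 s4 on 5 strands reduces by inverse Markov moves (closure unchanged at each step):
  Destabilize: the word has the form β·s4 where s4 occurs only as the final letter (β ∈ B_4); drop it and the last strand → 4 strands.
  Destabilize: the word has the form β·s3^-1 where s3^-1 occurs only as the final letter (β ∈ B_3); drop it and the last strand → 3 strands.
Reduced to β = s2 s1 s1 s1 s2 s1 s2 s2 s1 s2 on 3 strands, 10 crossings.
Braid B: s1 s1 s2 s1 s1 s1 s2 s1 s2 s2 s1 s2 s1^-1 s1^-1 on 3 strands reduces by inverse Markov moves (closure unchanged at each step):
  Deconjugate: the word is γ·β·γ⁻¹ with γ = s1 s1 (prefix) and γ⁻¹ = s1^-1 s1^-1 (suffix); strip both.
Reduced to β = s2 s1 s1 s1 s2 s1 s2 s2 s1 s2 on 3 strands, 10 crossings.
Both give the same β = s2 s1 s1 s1 s2 s1 s2 s2 s1 s2 on 3 strands, so one state sum suffices:
Braid: s2 s1 s1 s1 s2 s1 s2 s2 s1 s2 on 3 strands, 10 crossings.
Writhe w = (#positive) - (#negative) = 10 - 0 = 10.
Computing the Kauffman bracket via state sum. There are 2^10 = 1024 states.
For each crossing: s=0 is the vertical smoothing, s=1 horizontal. Crossing k contributes A^(sign_k * (1 - 2*s_k)); loop factor d = -A^2 - A^-2.
Tabulate the states by total A-exponent and number of loops L (A-exp: L × count):
  A^10: L=3 ×1
  A^8: L=2 ×10
  A^6: L=1 ×25, L=3 ×20
  A^4: L=2 ×100, L=4 ×20
  A^2: L=1 ×36, L=3 ×164, L=5 ×10
  A^0: L=2 ×108, L=4 ×142, L=6 ×2
  A^-2: L=1 ×12, L=3 ×129, L=5 ×69
  A^-4: L=2 ×24, L=4 ×78, L=6 ×18
  A^-6: L=3 ×19, L=5 ×24, L=7 ×2
  A^-8: L=4 ×7, L=6 ×3
  A^-10: L=5 ×1
Each group contributes A^e * Σ count * d^(L-1):
Powers of d = -A^2 - A^-2: d^2 = A^4 + 2 + A^-4; d^3 = -A^6 - 3*A^2 - 3*A^-2 - A^-6; d^4 = A^8 + 4*A^4 + 6 + 4*A^-4 + A^-8; d^5 = -A^10 - 5*A^6 - 10*A^2 - 10*A^-2 - 5*A^-6 - A^-10; d^6 = A^12 + 6*A^8 + 15*A^4 + 20 + 15*A^-4 + 6*A^-8 + A^-12.
  A^10 * (d^2) = A^14 + 2*A^10 + A^6
  A^8 * (10*d) = -10*A^10 - 10*A^6
  A^6 * (25 + 20*d^2) = 20*A^10 + 65*A^6 + 20*A^2
  A^4 * (100*d + 20*d^3) = -20*A^10 - 160*A^6 - 160*A^2 - 20*A^-2
  A^2 * (36 + 164*d^2 + 10*d^4) = 10*A^10 + 204*A^6 + 424*A^2 + 204*A^-2 + 10*A^-6
  A^0 * (108*d + 142*d^3 + 2*d^5) = -2*A^10 - 152*A^6 - 554*A^2 - 554*A^-2 - 152*A^-6 - 2*A^-10
  A^-2 * (12 + 129*d^2 + 69*d^4) = 69*A^6 + 405*A^2 + 684*A^-2 + 405*A^-6 + 69*A^-10
  A^-4 * (24*d + 78*d^3 + 18*d^5) = -18*A^6 - 168*A^2 - 438*A^-2 - 438*A^-6 - 168*A^-10 - 18*A^-14
  A^-6 * (19*d^2 + 24*d^4 + 2*d^6) = 2*A^6 + 36*A^2 + 145*A^-2 + 222*A^-6 + 145*A^-10 + 36*A^-14 + 2*A^-18
  A^-8 * (7*d^3 + 3*d^5) = -3*A^2 - 22*A^-2 - 51*A^-6 - 51*A^-10 - 22*A^-14 - 3*A^-18
  A^-10 * (d^4) = A^-2 + 4*A^-6 + 6*A^-10 + 4*A^-14 + A^-18
Summing the groups: <K> = A^14 + A^6 - A^-10
Normalise by the writhe: (-A^3)^(-w) = (-A^3)^(-10) = A^-30, so f(A) = A^-30 * <K> = A^-16 + A^-24 - A^-40.
Substitute A = t^(-1/4), i.e. A^e → t^(-e/4): V(t) = -t^10 + t^6 + t^4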